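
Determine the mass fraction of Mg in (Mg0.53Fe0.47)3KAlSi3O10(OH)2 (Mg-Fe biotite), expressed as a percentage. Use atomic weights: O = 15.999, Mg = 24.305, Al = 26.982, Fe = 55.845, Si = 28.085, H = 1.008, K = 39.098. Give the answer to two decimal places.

8.37 wt%

M((Mg0.53Fe0.47)3KAlSi3O10(OH)2) = 461.725 g/mol.
Mg contributes 1.59 × 24.305 = 38.645 g per mole.
38.645/461.725 = 0.0837 → 8.37%.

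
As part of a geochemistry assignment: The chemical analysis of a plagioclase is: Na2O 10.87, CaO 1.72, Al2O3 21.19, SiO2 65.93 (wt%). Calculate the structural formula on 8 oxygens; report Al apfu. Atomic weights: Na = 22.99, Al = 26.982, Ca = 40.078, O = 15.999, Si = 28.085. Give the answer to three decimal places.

Na2O (M=61.979): mol = 0.17538; Na = 0.35076, O = 0.17538.
CaO (M=56.077): mol = 0.03067; Ca = 0.03067, O = 0.03067.
Al2O3 (M=101.961): mol = 0.20782; Al = 0.41564, O = 0.62346.
SiO2 (M=60.083): mol = 1.09732; Si = 1.09732, O = 2.19464.
ΣO = 3.02415; factor = 8/ΣO = 2.64537.
Al apfu = 0.41564 × 2.64537 = 1.100.

1.100 Al apfu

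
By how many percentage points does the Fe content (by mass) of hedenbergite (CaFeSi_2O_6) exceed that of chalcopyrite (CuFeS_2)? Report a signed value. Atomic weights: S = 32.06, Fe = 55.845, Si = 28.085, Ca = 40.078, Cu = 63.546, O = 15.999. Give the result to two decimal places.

-7.92 percentage points

M(CaFeSi_2O_6) = 248.087 g/mol, so wt% Fe = 55.845/248.087 × 100 = 22.51%.
M(CuFeS_2) = 183.511 g/mol, so wt% Fe = 55.845/183.511 × 100 = 30.43%.
22.51 − 30.43 = -7.92 pp.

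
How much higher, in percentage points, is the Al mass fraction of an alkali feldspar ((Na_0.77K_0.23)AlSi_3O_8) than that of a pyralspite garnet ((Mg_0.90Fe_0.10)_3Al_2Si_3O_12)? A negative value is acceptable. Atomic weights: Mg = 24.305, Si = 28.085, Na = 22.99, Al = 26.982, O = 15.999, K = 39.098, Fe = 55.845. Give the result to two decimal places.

Al in (Na_0.77K_0.23)AlSi_3O_8: molar mass 265.924 g/mol; 1×26.982 = 26.982 g → 10.15 wt%.
Al in (Mg_0.90Fe_0.10)_3Al_2Si_3O_12: molar mass 412.584 g/mol; 2×26.982 = 53.964 g → 13.08 wt%.
Difference = 10.15 − 13.08 = -2.93 percentage points.

-2.93 percentage points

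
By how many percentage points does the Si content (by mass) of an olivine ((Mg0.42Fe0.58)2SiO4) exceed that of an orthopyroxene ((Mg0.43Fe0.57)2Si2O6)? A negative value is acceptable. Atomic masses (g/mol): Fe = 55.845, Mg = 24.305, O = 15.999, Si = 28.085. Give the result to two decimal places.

Si in (Mg0.42Fe0.58)2SiO4: molar mass 177.277 g/mol; 1×28.085 = 28.085 g → 15.84 wt%.
Si in (Mg0.43Fe0.57)2Si2O6: molar mass 236.730 g/mol; 2×28.085 = 56.170 g → 23.73 wt%.
Difference = 15.84 − 23.73 = -7.89 percentage points.

-7.89 percentage points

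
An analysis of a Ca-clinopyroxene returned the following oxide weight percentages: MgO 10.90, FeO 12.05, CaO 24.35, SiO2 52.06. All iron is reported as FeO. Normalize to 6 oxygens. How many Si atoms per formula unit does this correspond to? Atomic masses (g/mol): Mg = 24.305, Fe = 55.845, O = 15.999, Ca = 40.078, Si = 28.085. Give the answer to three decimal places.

10.90 wt% MgO ÷ 40.304 g/mol = 0.27044 mol, giving 0.27044 Mg and 0.27044 O.
12.05 wt% FeO ÷ 71.844 g/mol = 0.16772 mol, giving 0.16772 Fe and 0.16772 O.
24.35 wt% CaO ÷ 56.077 g/mol = 0.43422 mol, giving 0.43422 Ca and 0.43422 O.
52.06 wt% SiO2 ÷ 60.083 g/mol = 0.86647 mol, giving 0.86647 Si and 1.73294 O.
Oxygen sums to 2.60532; scaling by 6/2.60532 = 2.30298 puts the formula on 6 O.
Si: 0.86647 × 2.30298 = 1.995 atoms per formula unit.

1.995 Si apfu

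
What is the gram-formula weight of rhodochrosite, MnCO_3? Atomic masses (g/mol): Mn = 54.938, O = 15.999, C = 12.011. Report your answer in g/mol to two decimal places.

M = 1·54.938 + 1·12.011 + 3·15.999

114.95 g/mol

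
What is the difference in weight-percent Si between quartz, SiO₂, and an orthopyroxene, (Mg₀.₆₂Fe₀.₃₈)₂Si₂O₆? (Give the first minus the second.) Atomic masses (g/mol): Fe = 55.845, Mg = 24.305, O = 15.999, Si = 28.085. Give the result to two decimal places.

M(SiO₂) = 60.083 g/mol, so wt% Si = 28.085/60.083 × 100 = 46.74%.
M((Mg₀.₆₂Fe₀.₃₈)₂Si₂O₆) = 224.744 g/mol, so wt% Si = 56.170/224.744 × 100 = 24.99%.
46.74 − 24.99 = 21.75 pp.

21.75 percentage points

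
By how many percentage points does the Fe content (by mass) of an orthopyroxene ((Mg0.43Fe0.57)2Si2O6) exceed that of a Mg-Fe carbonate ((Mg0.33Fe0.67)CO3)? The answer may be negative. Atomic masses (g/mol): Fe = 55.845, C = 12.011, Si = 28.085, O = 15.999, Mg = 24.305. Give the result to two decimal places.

Fe in (Mg0.43Fe0.57)2Si2O6: molar mass 236.730 g/mol; 1.14×55.845 = 63.663 g → 26.89 wt%.
Fe in (Mg0.33Fe0.67)CO3: molar mass 105.445 g/mol; 0.67×55.845 = 37.416 g → 35.48 wt%.
Difference = 26.89 − 35.48 = -8.59 percentage points.

-8.59 percentage points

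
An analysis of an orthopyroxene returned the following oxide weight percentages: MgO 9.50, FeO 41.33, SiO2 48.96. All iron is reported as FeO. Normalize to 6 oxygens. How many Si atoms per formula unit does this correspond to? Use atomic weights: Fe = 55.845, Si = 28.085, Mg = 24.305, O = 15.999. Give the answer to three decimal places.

MgO: 9.50/40.304 = 0.23571 mol → 0.23571 mol Mg, 0.23571 mol O.
FeO: 41.33/71.844 = 0.57527 mol → 0.57527 mol Fe, 0.57527 mol O.
SiO2: 48.96/60.083 = 0.81487 mol → 0.81487 mol Si, 1.62974 mol O.
Total oxygen = 2.44072 mol. Normalization factor = 6/2.44072 = 2.45829.
Si per 6 O = 0.81487 × 2.45829 = 2.003.

2.003 Si apfu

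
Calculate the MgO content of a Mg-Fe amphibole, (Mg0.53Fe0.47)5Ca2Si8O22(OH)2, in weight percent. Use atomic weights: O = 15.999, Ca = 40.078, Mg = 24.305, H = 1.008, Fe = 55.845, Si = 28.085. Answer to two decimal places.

12.05 wt%

Molar mass of (Mg0.53Fe0.47)5Ca2Si8O22(OH)2 = 2.65*24.305 + 2.35*55.845 + 2*40.078 + 8*28.085 + 24*15.999 + 2*1.008 = 886.472 g/mol.
Each formula unit contains 2.65 Mg, equivalent to 2.65/1 = 2.6500 mol MgO.
M(MgO) = 1×24.305 + 1×15.999 = 40.304 g/mol.
Mass of MgO per formula unit = 2.6500 × 40.304 = 106.806 g.
MgO wt% = 106.806 / 886.472 × 100 = 12.05%.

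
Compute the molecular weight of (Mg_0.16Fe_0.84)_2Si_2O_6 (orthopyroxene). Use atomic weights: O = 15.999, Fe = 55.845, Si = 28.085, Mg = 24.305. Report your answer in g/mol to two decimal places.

The formula mass is the sum 0.32*24.305 + 1.68*55.845 + 2*28.085 + 6*15.999.

253.76 g/mol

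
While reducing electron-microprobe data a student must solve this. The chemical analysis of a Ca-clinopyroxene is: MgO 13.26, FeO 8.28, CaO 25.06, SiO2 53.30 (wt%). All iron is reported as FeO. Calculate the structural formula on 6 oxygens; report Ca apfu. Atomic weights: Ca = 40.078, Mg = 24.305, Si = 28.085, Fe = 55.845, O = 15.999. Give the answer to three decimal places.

1.006 Ca apfu

MgO: 13.26/40.304 = 0.32900 mol → 0.32900 mol Mg, 0.32900 mol O.
FeO: 8.28/71.844 = 0.11525 mol → 0.11525 mol Fe, 0.11525 mol O.
CaO: 25.06/56.077 = 0.44689 mol → 0.44689 mol Ca, 0.44689 mol O.
SiO2: 53.30/60.083 = 0.88711 mol → 0.88711 mol Si, 1.77422 mol O.
Total oxygen = 2.66536 mol. Normalization factor = 6/2.66536 = 2.25110.
Ca per 6 O = 0.44689 × 2.25110 = 1.006.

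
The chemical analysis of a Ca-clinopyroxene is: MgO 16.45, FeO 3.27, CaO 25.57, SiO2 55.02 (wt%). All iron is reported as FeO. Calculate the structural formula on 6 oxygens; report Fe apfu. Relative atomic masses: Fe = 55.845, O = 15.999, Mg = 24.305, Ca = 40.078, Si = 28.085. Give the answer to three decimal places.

MgO: 16.45/40.304 = 0.40815 mol → 0.40815 mol Mg, 0.40815 mol O.
FeO: 3.27/71.844 = 0.04552 mol → 0.04552 mol Fe, 0.04552 mol O.
CaO: 25.57/56.077 = 0.45598 mol → 0.45598 mol Ca, 0.45598 mol O.
SiO2: 55.02/60.083 = 0.91573 mol → 0.91573 mol Si, 1.83146 mol O.
Total oxygen = 2.74111 mol. Normalization factor = 6/2.74111 = 2.18889.
Fe per 6 O = 0.04552 × 2.18889 = 0.100.

0.100 Fe apfu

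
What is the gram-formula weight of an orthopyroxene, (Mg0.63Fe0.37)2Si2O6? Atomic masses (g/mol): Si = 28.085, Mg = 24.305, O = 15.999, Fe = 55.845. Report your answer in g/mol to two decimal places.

224.11 g/mol

Mg: 1.26 × 24.305 = 30.6243
Fe: 0.74 × 55.845 = 41.3253
Si: 2 × 28.085 = 56.1700
O: 6 × 15.999 = 95.9940
Summing the contributions gives the formula mass.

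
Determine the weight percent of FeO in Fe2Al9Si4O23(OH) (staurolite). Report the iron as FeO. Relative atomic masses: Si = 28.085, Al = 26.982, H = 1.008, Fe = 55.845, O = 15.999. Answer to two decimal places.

Formula mass = 851.852 g/mol.
2 Fe → 2.0000 mol FeO per formula unit; M(FeO) = 71.844, so FeO mass = 143.688 g.
143.688/851.852 × 100 = 16.87 wt%.

16.87 wt%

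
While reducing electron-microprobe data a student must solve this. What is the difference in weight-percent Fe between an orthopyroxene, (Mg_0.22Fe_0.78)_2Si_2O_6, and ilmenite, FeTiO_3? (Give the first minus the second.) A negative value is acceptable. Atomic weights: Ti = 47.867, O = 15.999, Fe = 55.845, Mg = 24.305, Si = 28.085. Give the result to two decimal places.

M((Mg_0.22Fe_0.78)_2Si_2O_6) = 249.976 g/mol, so wt% Fe = 87.118/249.976 × 100 = 34.85%.
M(FeTiO_3) = 151.709 g/mol, so wt% Fe = 55.845/151.709 × 100 = 36.81%.
34.85 − 36.81 = -1.96 pp.

-1.96 percentage points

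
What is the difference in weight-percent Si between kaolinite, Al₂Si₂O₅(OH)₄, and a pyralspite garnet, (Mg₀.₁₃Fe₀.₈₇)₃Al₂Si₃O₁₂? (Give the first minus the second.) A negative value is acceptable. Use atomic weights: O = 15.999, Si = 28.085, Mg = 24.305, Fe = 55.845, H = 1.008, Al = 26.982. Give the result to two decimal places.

First mineral: 56.170 g Si in 258.157 g formula = 21.76 wt% Si.
Second mineral: 84.255 g Si in 485.441 g formula = 17.36 wt% Si.
21.76% − 17.36% gives a difference of 4.40 percentage points.

4.40 percentage points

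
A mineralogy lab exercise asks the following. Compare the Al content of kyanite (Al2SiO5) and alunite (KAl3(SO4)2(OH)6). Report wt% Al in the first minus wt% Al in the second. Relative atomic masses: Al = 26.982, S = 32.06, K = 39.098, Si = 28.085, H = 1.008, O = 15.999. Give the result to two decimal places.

13.76 percentage points

Al in Al2SiO5: molar mass 162.044 g/mol; 2×26.982 = 53.964 g → 33.30 wt%.
Al in KAl3(SO4)2(OH)6: molar mass 414.198 g/mol; 3×26.982 = 80.946 g → 19.54 wt%.
Difference = 33.30 − 19.54 = 13.76 percentage points.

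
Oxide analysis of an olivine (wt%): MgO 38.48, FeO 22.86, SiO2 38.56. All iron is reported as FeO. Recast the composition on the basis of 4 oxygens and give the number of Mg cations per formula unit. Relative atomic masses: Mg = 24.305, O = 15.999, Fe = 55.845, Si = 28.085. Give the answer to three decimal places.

1.494 Mg apfu

MgO (M=40.304): mol = 0.95474; Mg = 0.95474, O = 0.95474.
FeO (M=71.844): mol = 0.31819; Fe = 0.31819, O = 0.31819.
SiO2 (M=60.083): mol = 0.64178; Si = 0.64178, O = 1.28356.
ΣO = 2.55649; factor = 4/ΣO = 1.56465.
Mg apfu = 0.95474 × 1.56465 = 1.494.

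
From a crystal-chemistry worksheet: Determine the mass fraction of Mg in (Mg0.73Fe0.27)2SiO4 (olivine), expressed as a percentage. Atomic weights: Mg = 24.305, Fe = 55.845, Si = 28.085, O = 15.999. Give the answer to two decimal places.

Molar mass of (Mg0.73Fe0.27)2SiO4: 1.46×24.305 + 0.54×55.845 + 1×28.085 + 4×15.999 = 157.723 g/mol.
Mass of Mg per formula unit: 1.46 × 24.305 = 35.485 g.
Weight fraction Mg = 35.485 / 157.723 = 0.2250.

22.50 weight percent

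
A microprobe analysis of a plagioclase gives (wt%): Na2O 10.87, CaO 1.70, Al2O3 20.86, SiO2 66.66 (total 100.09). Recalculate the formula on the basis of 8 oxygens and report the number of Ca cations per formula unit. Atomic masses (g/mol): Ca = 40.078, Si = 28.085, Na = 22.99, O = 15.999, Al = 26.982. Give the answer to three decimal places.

0.080 Ca apfu

Na2O (M=61.979): mol = 0.17538; Na = 0.35076, O = 0.17538.
CaO (M=56.077): mol = 0.03032; Ca = 0.03032, O = 0.03032.
Al2O3 (M=101.961): mol = 0.20459; Al = 0.40918, O = 0.61377.
SiO2 (M=60.083): mol = 1.10947; Si = 1.10947, O = 2.21894.
ΣO = 3.03841; factor = 8/ΣO = 2.63296.
Ca apfu = 0.03032 × 2.63296 = 0.080.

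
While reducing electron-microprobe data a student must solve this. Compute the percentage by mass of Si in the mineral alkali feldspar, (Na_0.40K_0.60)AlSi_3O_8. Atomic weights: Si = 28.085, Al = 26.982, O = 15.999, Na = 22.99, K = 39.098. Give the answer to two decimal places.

Molar mass of (Na_0.40K_0.60)AlSi_3O_8: 0.40*22.99 + 0.60*39.098 + 1*26.982 + 3*28.085 + 8*15.999 = 271.884 g/mol.
Mass of Si per formula unit: 3 × 28.085 = 84.255 g.
Weight fraction Si = 84.255 / 271.884 = 0.3099.

30.99 mass %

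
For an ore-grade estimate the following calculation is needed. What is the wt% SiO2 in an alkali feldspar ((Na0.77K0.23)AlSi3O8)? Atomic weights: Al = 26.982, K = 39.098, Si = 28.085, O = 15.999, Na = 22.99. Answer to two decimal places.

Formula mass = 265.924 g/mol.
3 Si → 3.0000 mol SiO2 per formula unit; M(SiO2) = 60.083, so SiO2 mass = 180.249 g.
180.249/265.924 × 100 = 67.78 wt%.

67.78 wt%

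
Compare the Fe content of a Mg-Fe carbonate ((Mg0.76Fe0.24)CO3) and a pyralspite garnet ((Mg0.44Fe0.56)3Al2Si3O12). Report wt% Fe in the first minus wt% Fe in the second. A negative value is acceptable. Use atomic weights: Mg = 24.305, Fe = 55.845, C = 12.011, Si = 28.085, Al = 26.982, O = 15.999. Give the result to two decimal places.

Fe in (Mg0.76Fe0.24)CO3: molar mass 91.883 g/mol; 0.24×55.845 = 13.403 g → 14.59 wt%.
Fe in (Mg0.44Fe0.56)3Al2Si3O12: molar mass 456.109 g/mol; 1.68×55.845 = 93.820 g → 20.57 wt%.
Difference = 14.59 − 20.57 = -5.98 percentage points.

-5.98 percentage points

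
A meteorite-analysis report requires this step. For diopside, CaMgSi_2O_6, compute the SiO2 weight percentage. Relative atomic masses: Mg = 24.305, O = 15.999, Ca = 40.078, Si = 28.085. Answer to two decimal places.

55.49 wt%

Formula mass = 216.547 g/mol.
2 Si → 2.0000 mol SiO2 per formula unit; M(SiO2) = 60.083, so SiO2 mass = 120.166 g.
120.166/216.547 × 100 = 55.49 wt%.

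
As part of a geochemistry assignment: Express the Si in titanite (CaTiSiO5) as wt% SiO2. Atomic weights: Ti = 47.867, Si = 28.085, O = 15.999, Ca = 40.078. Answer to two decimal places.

30.65 wt%

M(CaTiSiO5) = 196.025 g/mol; M(SiO2) = 60.083 g/mol.
Moles SiO2 per formula unit = 1 Si ÷ 1 = 1.0000.
SiO2 fraction = (1.0000 × 60.083) / 196.025 = 60.083/196.025 = 0.3065.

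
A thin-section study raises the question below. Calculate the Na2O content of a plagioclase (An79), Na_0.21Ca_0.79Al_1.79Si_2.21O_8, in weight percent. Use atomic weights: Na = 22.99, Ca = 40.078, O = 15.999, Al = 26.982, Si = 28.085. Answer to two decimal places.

Molar mass of Na_0.21Ca_0.79Al_1.79Si_2.21O_8 = 0.21×22.99 + 0.79×40.078 + 1.79×26.982 + 2.21×28.085 + 8×15.999 = 274.847 g/mol.
Each formula unit contains 0.21 Na, equivalent to 0.21/2 = 0.1050 mol Na2O.
M(Na2O) = 2×22.99 + 1×15.999 = 61.979 g/mol.
Mass of Na2O per formula unit = 0.1050 × 61.979 = 6.508 g.
Na2O wt% = 6.508 / 274.847 × 100 = 2.37%.

2.37 wt%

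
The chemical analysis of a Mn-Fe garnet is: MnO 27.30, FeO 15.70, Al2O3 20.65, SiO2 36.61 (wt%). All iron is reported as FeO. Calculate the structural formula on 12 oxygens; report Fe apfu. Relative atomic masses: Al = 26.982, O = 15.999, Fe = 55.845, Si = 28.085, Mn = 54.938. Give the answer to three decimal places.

1.079 Fe apfu

27.30 wt% MnO ÷ 70.937 g/mol = 0.38485 mol, giving 0.38485 Mn and 0.38485 O.
15.70 wt% FeO ÷ 71.844 g/mol = 0.21853 mol, giving 0.21853 Fe and 0.21853 O.
20.65 wt% Al2O3 ÷ 101.961 g/mol = 0.20253 mol, giving 0.40506 Al and 0.60759 O.
36.61 wt% SiO2 ÷ 60.083 g/mol = 0.60932 mol, giving 0.60932 Si and 1.21864 O.
Oxygen sums to 2.42961; scaling by 12/2.42961 = 4.93906 puts the formula on 12 O.
Fe: 0.21853 × 4.93906 = 1.079 atoms per formula unit.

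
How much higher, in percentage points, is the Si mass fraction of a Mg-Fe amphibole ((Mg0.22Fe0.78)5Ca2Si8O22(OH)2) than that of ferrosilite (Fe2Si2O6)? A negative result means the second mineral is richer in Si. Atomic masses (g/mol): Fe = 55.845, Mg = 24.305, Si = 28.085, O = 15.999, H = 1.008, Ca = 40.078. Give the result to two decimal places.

2.73 percentage points

Si in (Mg0.22Fe0.78)5Ca2Si8O22(OH)2: molar mass 935.359 g/mol; 8×28.085 = 224.680 g → 24.02 wt%.
Si in Fe2Si2O6: molar mass 263.854 g/mol; 2×28.085 = 56.170 g → 21.29 wt%.
Difference = 24.02 − 21.29 = 2.73 percentage points.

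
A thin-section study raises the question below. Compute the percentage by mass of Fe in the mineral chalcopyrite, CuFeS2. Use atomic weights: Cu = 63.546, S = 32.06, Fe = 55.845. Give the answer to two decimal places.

30.43 mass %

M(CuFeS2) = 183.511 g/mol.
Fe contributes 1 × 55.845 = 55.845 g per mole.
55.845/183.511 = 0.3043 → 30.43%.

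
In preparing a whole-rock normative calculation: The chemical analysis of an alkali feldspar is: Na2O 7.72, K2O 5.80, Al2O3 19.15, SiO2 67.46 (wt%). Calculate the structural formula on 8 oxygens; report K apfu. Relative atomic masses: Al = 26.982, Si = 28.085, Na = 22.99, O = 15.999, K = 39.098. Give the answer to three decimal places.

0.329 K apfu

Na2O: 7.72/61.979 = 0.12456 mol → 0.24912 mol Na, 0.12456 mol O.
K2O: 5.80/94.195 = 0.06157 mol → 0.12314 mol K, 0.06157 mol O.
Al2O3: 19.15/101.961 = 0.18782 mol → 0.37564 mol Al, 0.56346 mol O.
SiO2: 67.46/60.083 = 1.12278 mol → 1.12278 mol Si, 2.24556 mol O.
Total oxygen = 2.99515 mol. Normalization factor = 8/2.99515 = 2.67098.
K per 8 O = 0.12314 × 2.67098 = 0.329.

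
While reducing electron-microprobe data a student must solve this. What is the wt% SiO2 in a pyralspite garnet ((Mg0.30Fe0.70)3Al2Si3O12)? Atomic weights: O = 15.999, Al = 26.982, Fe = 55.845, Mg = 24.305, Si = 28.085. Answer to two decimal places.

38.40 wt%

M((Mg0.30Fe0.70)3Al2Si3O12) = 469.356 g/mol; M(SiO2) = 60.083 g/mol.
Moles SiO2 per formula unit = 3 Si ÷ 1 = 3.0000.
SiO2 fraction = (3.0000 × 60.083) / 469.356 = 180.249/469.356 = 0.3840.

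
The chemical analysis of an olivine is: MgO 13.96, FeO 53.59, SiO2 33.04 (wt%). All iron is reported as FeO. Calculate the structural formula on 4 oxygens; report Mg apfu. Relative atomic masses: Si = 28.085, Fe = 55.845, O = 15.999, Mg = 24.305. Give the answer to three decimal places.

13.96 wt% MgO ÷ 40.304 g/mol = 0.34637 mol, giving 0.34637 Mg and 0.34637 O.
53.59 wt% FeO ÷ 71.844 g/mol = 0.74592 mol, giving 0.74592 Fe and 0.74592 O.
33.04 wt% SiO2 ÷ 60.083 g/mol = 0.54991 mol, giving 0.54991 Si and 1.09982 O.
Oxygen sums to 2.19211; scaling by 4/2.19211 = 1.82473 puts the formula on 4 O.
Mg: 0.34637 × 1.82473 = 0.632 atoms per formula unit.

0.632 Mg apfu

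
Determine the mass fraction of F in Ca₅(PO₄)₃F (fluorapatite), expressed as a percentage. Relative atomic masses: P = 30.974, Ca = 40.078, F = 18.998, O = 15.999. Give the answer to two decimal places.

Formula mass = 5×40.078 + 3×30.974 + 12×15.999 + 1×18.998 = 504.298 g/mol, of which 18.998 g is F.
So F makes up 18.998/504.298 = 0.0377 of the mass, i.e. 3.77%.

3.77 wt%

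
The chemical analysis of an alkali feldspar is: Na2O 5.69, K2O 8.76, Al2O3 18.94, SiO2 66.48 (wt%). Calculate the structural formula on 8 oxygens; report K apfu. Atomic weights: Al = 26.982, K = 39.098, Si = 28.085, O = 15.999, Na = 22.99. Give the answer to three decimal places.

Na2O (M=61.979): mol = 0.09181; Na = 0.18362, O = 0.09181.
K2O (M=94.195): mol = 0.09300; K = 0.18600, O = 0.09300.
Al2O3 (M=101.961): mol = 0.18576; Al = 0.37152, O = 0.55728.
SiO2 (M=60.083): mol = 1.10647; Si = 1.10647, O = 2.21294.
ΣO = 2.95503; factor = 8/ΣO = 2.70725.
K apfu = 0.18600 × 2.70725 = 0.504.

0.504 K apfu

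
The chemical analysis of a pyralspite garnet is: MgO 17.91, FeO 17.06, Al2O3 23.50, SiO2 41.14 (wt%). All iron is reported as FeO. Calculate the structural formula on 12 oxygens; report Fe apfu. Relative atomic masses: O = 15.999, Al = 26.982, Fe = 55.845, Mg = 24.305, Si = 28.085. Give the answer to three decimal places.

1.039 Fe apfu

MgO: 17.91/40.304 = 0.44437 mol → 0.44437 mol Mg, 0.44437 mol O.
FeO: 17.06/71.844 = 0.23746 mol → 0.23746 mol Fe, 0.23746 mol O.
Al2O3: 23.50/101.961 = 0.23048 mol → 0.46096 mol Al, 0.69144 mol O.
SiO2: 41.14/60.083 = 0.68472 mol → 0.68472 mol Si, 1.36944 mol O.
Total oxygen = 2.74271 mol. Normalization factor = 12/2.74271 = 4.37523.
Fe per 12 O = 0.23746 × 4.37523 = 1.039.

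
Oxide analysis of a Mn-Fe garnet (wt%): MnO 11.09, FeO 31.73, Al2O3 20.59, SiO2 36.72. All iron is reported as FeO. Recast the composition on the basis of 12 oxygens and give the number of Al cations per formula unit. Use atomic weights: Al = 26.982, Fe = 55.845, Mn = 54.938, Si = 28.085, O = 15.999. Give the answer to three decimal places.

11.09 wt% MnO ÷ 70.937 g/mol = 0.15634 mol, giving 0.15634 Mn and 0.15634 O.
31.73 wt% FeO ÷ 71.844 g/mol = 0.44165 mol, giving 0.44165 Fe and 0.44165 O.
20.59 wt% Al2O3 ÷ 101.961 g/mol = 0.20194 mol, giving 0.40388 Al and 0.60582 O.
36.72 wt% SiO2 ÷ 60.083 g/mol = 0.61115 mol, giving 0.61115 Si and 1.22230 O.
Oxygen sums to 2.42611; scaling by 12/2.42611 = 4.94619 puts the formula on 12 O.
Al: 0.40388 × 4.94619 = 1.998 atoms per formula unit.

1.998 Al apfu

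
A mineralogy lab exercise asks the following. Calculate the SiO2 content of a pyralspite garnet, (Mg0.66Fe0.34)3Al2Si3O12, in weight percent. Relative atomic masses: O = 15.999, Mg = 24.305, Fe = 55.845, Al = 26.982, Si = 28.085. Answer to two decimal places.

41.41 wt%

M((Mg0.66Fe0.34)3Al2Si3O12) = 435.293 g/mol; M(SiO2) = 60.083 g/mol.
Moles SiO2 per formula unit = 3 Si ÷ 1 = 3.0000.
SiO2 fraction = (3.0000 × 60.083) / 435.293 = 180.249/435.293 = 0.4141.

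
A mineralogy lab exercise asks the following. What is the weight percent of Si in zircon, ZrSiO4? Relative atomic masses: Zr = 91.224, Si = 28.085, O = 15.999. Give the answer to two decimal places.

15.32 mass %

Molar mass of ZrSiO4: 1×91.224 + 1×28.085 + 4×15.999 = 183.305 g/mol.
Mass of Si per formula unit: 1 × 28.085 = 28.085 g.
Weight fraction Si = 28.085 / 183.305 = 0.1532.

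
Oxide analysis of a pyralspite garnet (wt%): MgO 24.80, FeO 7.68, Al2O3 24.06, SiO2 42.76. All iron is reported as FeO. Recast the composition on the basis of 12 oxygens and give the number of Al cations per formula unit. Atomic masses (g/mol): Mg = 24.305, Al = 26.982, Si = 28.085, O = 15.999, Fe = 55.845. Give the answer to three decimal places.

1.985 Al apfu

MgO: 24.80/40.304 = 0.61532 mol → 0.61532 mol Mg, 0.61532 mol O.
FeO: 7.68/71.844 = 0.10690 mol → 0.10690 mol Fe, 0.10690 mol O.
Al2O3: 24.06/101.961 = 0.23597 mol → 0.47194 mol Al, 0.70791 mol O.
SiO2: 42.76/60.083 = 0.71168 mol → 0.71168 mol Si, 1.42336 mol O.
Total oxygen = 2.85349 mol. Normalization factor = 12/2.85349 = 4.20538.
Al per 12 O = 0.47194 × 4.20538 = 1.985.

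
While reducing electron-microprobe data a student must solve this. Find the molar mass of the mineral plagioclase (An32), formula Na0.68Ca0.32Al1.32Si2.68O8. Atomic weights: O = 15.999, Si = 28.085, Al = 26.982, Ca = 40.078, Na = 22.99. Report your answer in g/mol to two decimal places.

267.33 g/mol

M = 0.68×22.99 + 0.32×40.078 + 1.32×26.982 + 2.68×28.085 + 8×15.999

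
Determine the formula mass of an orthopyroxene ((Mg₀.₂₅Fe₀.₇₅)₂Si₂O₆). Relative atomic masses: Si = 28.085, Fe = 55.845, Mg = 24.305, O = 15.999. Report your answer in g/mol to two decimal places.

M = 0.50(24.305) + 1.50(55.845) + 2(28.085) + 6(15.999)

248.08 g/mol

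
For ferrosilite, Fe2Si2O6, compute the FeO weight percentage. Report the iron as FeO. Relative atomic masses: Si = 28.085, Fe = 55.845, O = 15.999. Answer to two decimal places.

54.46 wt%

Molar mass of Fe2Si2O6 = 2·55.845 + 2·28.085 + 6·15.999 = 263.854 g/mol.
Each formula unit contains 2 Fe, equivalent to 2/1 = 2.0000 mol FeO.
M(FeO) = 1×55.845 + 1×15.999 = 71.844 g/mol.
Mass of FeO per formula unit = 2.0000 × 71.844 = 143.688 g.
FeO wt% = 143.688 / 263.854 × 100 = 54.46%.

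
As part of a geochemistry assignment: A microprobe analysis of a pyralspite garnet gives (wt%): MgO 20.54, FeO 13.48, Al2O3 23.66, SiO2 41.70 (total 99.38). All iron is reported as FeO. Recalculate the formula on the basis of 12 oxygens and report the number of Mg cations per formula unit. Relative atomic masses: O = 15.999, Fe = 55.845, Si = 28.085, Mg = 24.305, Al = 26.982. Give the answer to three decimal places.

MgO: 20.54/40.304 = 0.50963 mol → 0.50963 mol Mg, 0.50963 mol O.
FeO: 13.48/71.844 = 0.18763 mol → 0.18763 mol Fe, 0.18763 mol O.
Al2O3: 23.66/101.961 = 0.23205 mol → 0.46410 mol Al, 0.69615 mol O.
SiO2: 41.70/60.083 = 0.69404 mol → 0.69404 mol Si, 1.38808 mol O.
Total oxygen = 2.78149 mol. Normalization factor = 12/2.78149 = 4.31423.
Mg per 12 O = 0.50963 × 4.31423 = 2.199.

2.199 Mg apfu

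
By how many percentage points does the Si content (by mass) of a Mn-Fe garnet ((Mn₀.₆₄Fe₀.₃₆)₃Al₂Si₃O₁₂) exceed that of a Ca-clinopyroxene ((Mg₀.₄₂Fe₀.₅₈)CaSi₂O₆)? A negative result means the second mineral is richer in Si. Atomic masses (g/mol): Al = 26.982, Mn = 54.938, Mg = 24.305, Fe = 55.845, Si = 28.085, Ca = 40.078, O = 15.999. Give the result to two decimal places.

-6.93 percentage points

Si in (Mn₀.₆₄Fe₀.₃₆)₃Al₂Si₃O₁₂: molar mass 496.001 g/mol; 3×28.085 = 84.255 g → 16.99 wt%.
Si in (Mg₀.₄₂Fe₀.₅₈)CaSi₂O₆: molar mass 234.840 g/mol; 2×28.085 = 56.170 g → 23.92 wt%.
Difference = 16.99 − 23.92 = -6.93 percentage points.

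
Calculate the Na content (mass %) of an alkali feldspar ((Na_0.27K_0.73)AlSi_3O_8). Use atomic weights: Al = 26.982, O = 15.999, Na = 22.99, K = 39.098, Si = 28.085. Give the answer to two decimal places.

2.27 mass %

Molar mass of (Na_0.27K_0.73)AlSi_3O_8: 0.27×22.99 + 0.73×39.098 + 1×26.982 + 3×28.085 + 8×15.999 = 273.978 g/mol.
Mass of Na per formula unit: 0.27 × 22.99 = 6.207 g.
Weight fraction Na = 6.207 / 273.978 = 0.0227.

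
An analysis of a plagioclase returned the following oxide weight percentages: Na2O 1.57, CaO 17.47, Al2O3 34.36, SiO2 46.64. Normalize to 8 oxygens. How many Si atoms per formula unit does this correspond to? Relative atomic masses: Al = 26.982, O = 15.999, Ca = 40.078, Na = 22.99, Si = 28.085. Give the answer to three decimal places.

1.57 wt% Na2O ÷ 61.979 g/mol = 0.02533 mol, giving 0.05066 Na and 0.02533 O.
17.47 wt% CaO ÷ 56.077 g/mol = 0.31154 mol, giving 0.31154 Ca and 0.31154 O.
34.36 wt% Al2O3 ÷ 101.961 g/mol = 0.33699 mol, giving 0.67398 Al and 1.01097 O.
46.64 wt% SiO2 ÷ 60.083 g/mol = 0.77626 mol, giving 0.77626 Si and 1.55252 O.
Oxygen sums to 2.90036; scaling by 8/2.90036 = 2.75828 puts the formula on 8 O.
Si: 0.77626 × 2.75828 = 2.141 atoms per formula unit.

2.141 Si apfu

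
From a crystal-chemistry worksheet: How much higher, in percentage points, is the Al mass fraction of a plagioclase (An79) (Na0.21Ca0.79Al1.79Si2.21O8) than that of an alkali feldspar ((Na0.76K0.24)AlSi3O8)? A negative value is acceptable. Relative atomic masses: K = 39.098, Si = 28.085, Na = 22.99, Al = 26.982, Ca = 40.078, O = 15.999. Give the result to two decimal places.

Al in Na0.21Ca0.79Al1.79Si2.21O8: molar mass 274.847 g/mol; 1.79×26.982 = 48.298 g → 17.57 wt%.
Al in (Na0.76K0.24)AlSi3O8: molar mass 266.085 g/mol; 1×26.982 = 26.982 g → 10.14 wt%.
Difference = 17.57 − 10.14 = 7.43 percentage points.

7.43 percentage points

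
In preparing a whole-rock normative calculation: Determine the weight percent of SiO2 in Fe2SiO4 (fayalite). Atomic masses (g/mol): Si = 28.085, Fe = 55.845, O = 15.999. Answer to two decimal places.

29.49 wt%

M(Fe2SiO4) = 203.771 g/mol; M(SiO2) = 60.083 g/mol.
Moles SiO2 per formula unit = 1 Si ÷ 1 = 1.0000.
SiO2 fraction = (1.0000 × 60.083) / 203.771 = 60.083/203.771 = 0.2949.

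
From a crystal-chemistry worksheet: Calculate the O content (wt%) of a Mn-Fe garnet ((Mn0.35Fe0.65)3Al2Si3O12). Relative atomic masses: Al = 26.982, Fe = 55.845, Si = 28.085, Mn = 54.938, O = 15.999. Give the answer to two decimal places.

38.65 wt%

Molar mass of (Mn0.35Fe0.65)3Al2Si3O12: 1.05*54.938 + 1.95*55.845 + 2*26.982 + 3*28.085 + 12*15.999 = 496.790 g/mol.
Mass of O per formula unit: 12 × 15.999 = 191.988 g.
Weight fraction O = 191.988 / 496.790 = 0.3865.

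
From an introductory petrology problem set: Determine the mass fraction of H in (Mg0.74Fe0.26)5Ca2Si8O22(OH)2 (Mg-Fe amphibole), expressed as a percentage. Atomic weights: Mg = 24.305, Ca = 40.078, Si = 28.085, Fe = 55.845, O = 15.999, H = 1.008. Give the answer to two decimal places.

0.24 weight percent

M((Mg0.74Fe0.26)5Ca2Si8O22(OH)2) = 853.355 g/mol.
H contributes 2 × 1.008 = 2.016 g per mole.
2.016/853.355 = 0.0024 → 0.24%.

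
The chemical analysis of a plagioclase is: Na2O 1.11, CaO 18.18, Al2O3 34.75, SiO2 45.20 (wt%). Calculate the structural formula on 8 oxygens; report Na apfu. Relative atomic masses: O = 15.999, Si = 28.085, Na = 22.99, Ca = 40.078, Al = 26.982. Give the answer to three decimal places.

0.100 Na apfu

Na2O (M=61.979): mol = 0.01791; Na = 0.03582, O = 0.01791.
CaO (M=56.077): mol = 0.32420; Ca = 0.32420, O = 0.32420.
Al2O3 (M=101.961): mol = 0.34082; Al = 0.68164, O = 1.02246.
SiO2 (M=60.083): mol = 0.75229; Si = 0.75229, O = 1.50458.
ΣO = 2.86915; factor = 8/ΣO = 2.78828.
Na apfu = 0.03582 × 2.78828 = 0.100.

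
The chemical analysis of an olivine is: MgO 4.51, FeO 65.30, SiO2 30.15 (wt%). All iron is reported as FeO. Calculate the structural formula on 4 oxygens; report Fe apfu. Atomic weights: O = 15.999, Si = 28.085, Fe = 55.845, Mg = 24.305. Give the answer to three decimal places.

1.796 Fe apfu

MgO: 4.51/40.304 = 0.11190 mol → 0.11190 mol Mg, 0.11190 mol O.
FeO: 65.30/71.844 = 0.90891 mol → 0.90891 mol Fe, 0.90891 mol O.
SiO2: 30.15/60.083 = 0.50181 mol → 0.50181 mol Si, 1.00362 mol O.
Total oxygen = 2.02443 mol. Normalization factor = 4/2.02443 = 1.97586.
Fe per 4 O = 0.90891 × 1.97586 = 1.796.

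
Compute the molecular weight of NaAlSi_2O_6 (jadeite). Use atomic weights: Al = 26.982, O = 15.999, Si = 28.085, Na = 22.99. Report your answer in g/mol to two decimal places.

M = 1(22.99) + 1(26.982) + 2(28.085) + 6(15.999)

202.14 g/mol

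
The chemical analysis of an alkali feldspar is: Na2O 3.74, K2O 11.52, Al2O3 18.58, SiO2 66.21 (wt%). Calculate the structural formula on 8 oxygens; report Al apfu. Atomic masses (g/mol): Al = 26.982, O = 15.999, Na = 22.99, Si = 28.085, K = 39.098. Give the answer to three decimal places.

0.994 Al apfu

Na2O (M=61.979): mol = 0.06034; Na = 0.12068, O = 0.06034.
K2O (M=94.195): mol = 0.12230; K = 0.24460, O = 0.12230.
Al2O3 (M=101.961): mol = 0.18223; Al = 0.36446, O = 0.54669.
SiO2 (M=60.083): mol = 1.10198; Si = 1.10198, O = 2.20396.
ΣO = 2.93329; factor = 8/ΣO = 2.72731.
Al apfu = 0.36446 × 2.72731 = 0.994.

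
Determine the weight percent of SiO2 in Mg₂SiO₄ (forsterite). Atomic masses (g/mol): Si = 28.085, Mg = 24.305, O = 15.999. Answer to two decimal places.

Molar mass of Mg₂SiO₄ = 2*24.305 + 1*28.085 + 4*15.999 = 140.691 g/mol.
Each formula unit contains 1 Si, equivalent to 1/1 = 1.0000 mol SiO2.
M(SiO2) = 1×28.085 + 2×15.999 = 60.083 g/mol.
Mass of SiO2 per formula unit = 1.0000 × 60.083 = 60.083 g.
SiO2 wt% = 60.083 / 140.691 × 100 = 42.71%.

42.71 wt%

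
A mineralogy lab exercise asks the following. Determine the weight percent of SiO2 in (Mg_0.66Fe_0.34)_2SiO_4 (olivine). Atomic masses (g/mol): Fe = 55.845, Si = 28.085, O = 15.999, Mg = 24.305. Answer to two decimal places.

M((Mg_0.66Fe_0.34)_2SiO_4) = 162.138 g/mol; M(SiO2) = 60.083 g/mol.
Moles SiO2 per formula unit = 1 Si ÷ 1 = 1.0000.
SiO2 fraction = (1.0000 × 60.083) / 162.138 = 60.083/162.138 = 0.3706.

37.06 wt%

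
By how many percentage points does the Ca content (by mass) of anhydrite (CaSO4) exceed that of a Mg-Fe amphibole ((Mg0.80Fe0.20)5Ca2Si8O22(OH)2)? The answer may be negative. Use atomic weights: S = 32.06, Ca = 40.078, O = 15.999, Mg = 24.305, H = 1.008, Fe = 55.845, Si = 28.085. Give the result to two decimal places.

19.94 percentage points

M(CaSO4) = 136.134 g/mol, so wt% Ca = 40.078/136.134 × 100 = 29.44%.
M((Mg0.80Fe0.20)5Ca2Si8O22(OH)2) = 843.893 g/mol, so wt% Ca = 80.156/843.893 × 100 = 9.50%.
29.44 − 9.50 = 19.94 pp.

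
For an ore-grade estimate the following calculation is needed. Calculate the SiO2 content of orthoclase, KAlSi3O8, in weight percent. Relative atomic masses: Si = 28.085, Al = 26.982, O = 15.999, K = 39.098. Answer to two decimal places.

Molar mass of KAlSi3O8 = 1*39.098 + 1*26.982 + 3*28.085 + 8*15.999 = 278.327 g/mol.
Each formula unit contains 3 Si, equivalent to 3/1 = 3.0000 mol SiO2.
M(SiO2) = 1×28.085 + 2×15.999 = 60.083 g/mol.
Mass of SiO2 per formula unit = 3.0000 × 60.083 = 180.249 g.
SiO2 wt% = 180.249 / 278.327 × 100 = 64.76%.

64.76 wt%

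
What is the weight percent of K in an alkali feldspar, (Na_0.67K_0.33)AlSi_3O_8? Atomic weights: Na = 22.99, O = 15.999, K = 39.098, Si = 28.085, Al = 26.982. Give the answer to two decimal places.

Formula mass = 0.67·22.99 + 0.33·39.098 + 1·26.982 + 3·28.085 + 8·15.999 = 267.535 g/mol, of which 12.902 g is K.
So K makes up 12.902/267.535 = 0.0482 of the mass, i.e. 4.82%.

4.82 weight percent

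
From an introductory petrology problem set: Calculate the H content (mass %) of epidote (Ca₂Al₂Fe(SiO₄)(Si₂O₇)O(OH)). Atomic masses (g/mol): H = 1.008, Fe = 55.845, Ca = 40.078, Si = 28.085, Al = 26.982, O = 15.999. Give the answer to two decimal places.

Molar mass of Ca₂Al₂Fe(SiO₄)(Si₂O₇)O(OH): 2·40.078 + 2·26.982 + 1·55.845 + 3·28.085 + 13·15.999 + 1·1.008 = 483.215 g/mol.
Mass of H per formula unit: 1 × 1.008 = 1.008 g.
Weight fraction H = 1.008 / 483.215 = 0.0021.

0.21 mass %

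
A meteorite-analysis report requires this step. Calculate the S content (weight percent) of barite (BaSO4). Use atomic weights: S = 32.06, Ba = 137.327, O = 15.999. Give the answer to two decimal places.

13.74 weight percent

Molar mass of BaSO4: 1·137.327 + 1·32.06 + 4·15.999 = 233.383 g/mol.
Mass of S per formula unit: 1 × 32.06 = 32.060 g.
Weight fraction S = 32.060 / 233.383 = 0.1374.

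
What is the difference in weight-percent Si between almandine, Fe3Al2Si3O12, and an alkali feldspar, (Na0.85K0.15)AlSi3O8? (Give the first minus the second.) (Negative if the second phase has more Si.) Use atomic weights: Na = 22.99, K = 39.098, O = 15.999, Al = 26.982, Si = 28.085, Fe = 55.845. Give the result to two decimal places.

Si in Fe3Al2Si3O12: molar mass 497.742 g/mol; 3×28.085 = 84.255 g → 16.93 wt%.
Si in (Na0.85K0.15)AlSi3O8: molar mass 264.635 g/mol; 3×28.085 = 84.255 g → 31.84 wt%.
Difference = 16.93 − 31.84 = -14.91 percentage points.

-14.91 percentage points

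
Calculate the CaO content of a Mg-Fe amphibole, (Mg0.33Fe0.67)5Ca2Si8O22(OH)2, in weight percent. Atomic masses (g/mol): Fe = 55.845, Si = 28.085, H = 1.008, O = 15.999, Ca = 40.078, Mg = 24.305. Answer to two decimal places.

12.22 wt%

M((Mg0.33Fe0.67)5Ca2Si8O22(OH)2) = 918.012 g/mol; M(CaO) = 56.077 g/mol.
Moles CaO per formula unit = 2 Ca ÷ 1 = 2.0000.
CaO fraction = (2.0000 × 56.077) / 918.012 = 112.154/918.012 = 0.1222.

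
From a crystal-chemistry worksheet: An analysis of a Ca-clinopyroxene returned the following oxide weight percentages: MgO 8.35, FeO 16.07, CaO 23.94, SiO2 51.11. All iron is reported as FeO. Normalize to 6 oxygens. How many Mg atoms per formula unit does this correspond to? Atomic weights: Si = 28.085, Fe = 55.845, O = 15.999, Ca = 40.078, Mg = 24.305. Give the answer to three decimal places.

0.486 Mg apfu

8.35 wt% MgO ÷ 40.304 g/mol = 0.20718 mol, giving 0.20718 Mg and 0.20718 O.
16.07 wt% FeO ÷ 71.844 g/mol = 0.22368 mol, giving 0.22368 Fe and 0.22368 O.
23.94 wt% CaO ÷ 56.077 g/mol = 0.42691 mol, giving 0.42691 Ca and 0.42691 O.
51.11 wt% SiO2 ÷ 60.083 g/mol = 0.85066 mol, giving 0.85066 Si and 1.70132 O.
Oxygen sums to 2.55909; scaling by 6/2.55909 = 2.34458 puts the formula on 6 O.
Mg: 0.20718 × 2.34458 = 0.486 atoms per formula unit.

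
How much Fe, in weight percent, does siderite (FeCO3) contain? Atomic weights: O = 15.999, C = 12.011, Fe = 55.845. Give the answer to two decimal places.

M(FeCO3) = 115.853 g/mol.
Fe contributes 1 × 55.845 = 55.845 g per mole.
55.845/115.853 = 0.4820 → 48.20%.

48.20 weight percent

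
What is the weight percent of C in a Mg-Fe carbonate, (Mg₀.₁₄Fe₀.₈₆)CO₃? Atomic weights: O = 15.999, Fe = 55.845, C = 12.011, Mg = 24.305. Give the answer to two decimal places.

Molar mass of (Mg₀.₁₄Fe₀.₈₆)CO₃: 0.14×24.305 + 0.86×55.845 + 1×12.011 + 3×15.999 = 111.437 g/mol.
Mass of C per formula unit: 1 × 12.011 = 12.011 g.
Weight fraction C = 12.011 / 111.437 = 0.1078.

10.78 mass %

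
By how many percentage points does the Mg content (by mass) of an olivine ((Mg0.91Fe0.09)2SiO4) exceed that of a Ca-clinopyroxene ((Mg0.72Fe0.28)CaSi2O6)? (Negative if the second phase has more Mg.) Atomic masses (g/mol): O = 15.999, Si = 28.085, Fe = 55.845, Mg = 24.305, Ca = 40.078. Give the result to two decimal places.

M((Mg0.91Fe0.09)2SiO4) = 146.368 g/mol, so wt% Mg = 44.235/146.368 × 100 = 30.22%.
M((Mg0.72Fe0.28)CaSi2O6) = 225.378 g/mol, so wt% Mg = 17.500/225.378 × 100 = 7.76%.
30.22 − 7.76 = 22.46 pp.

22.46 percentage points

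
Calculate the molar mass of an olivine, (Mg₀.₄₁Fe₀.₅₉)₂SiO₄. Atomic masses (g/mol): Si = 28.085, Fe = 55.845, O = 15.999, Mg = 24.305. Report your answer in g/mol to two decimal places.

177.91 g/mol

The formula mass is the sum 0.82*24.305 + 1.18*55.845 + 1*28.085 + 4*15.999.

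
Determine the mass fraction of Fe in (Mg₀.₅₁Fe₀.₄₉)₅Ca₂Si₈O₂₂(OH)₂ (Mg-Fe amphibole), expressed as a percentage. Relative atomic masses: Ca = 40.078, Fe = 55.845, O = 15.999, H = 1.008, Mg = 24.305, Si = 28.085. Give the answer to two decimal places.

Molar mass of (Mg₀.₅₁Fe₀.₄₉)₅Ca₂Si₈O₂₂(OH)₂: 2.55·24.305 + 2.45·55.845 + 2·40.078 + 8·28.085 + 24·15.999 + 2·1.008 = 889.626 g/mol.
Mass of Fe per formula unit: 2.45 × 55.845 = 136.820 g.
Weight fraction Fe = 136.820 / 889.626 = 0.1538.

15.38 mass %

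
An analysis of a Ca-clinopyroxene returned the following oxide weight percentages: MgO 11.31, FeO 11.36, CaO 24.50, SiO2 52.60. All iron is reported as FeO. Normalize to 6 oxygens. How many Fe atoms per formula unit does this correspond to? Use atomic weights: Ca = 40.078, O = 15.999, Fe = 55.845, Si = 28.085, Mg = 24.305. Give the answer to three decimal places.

11.31 wt% MgO ÷ 40.304 g/mol = 0.28062 mol, giving 0.28062 Mg and 0.28062 O.
11.36 wt% FeO ÷ 71.844 g/mol = 0.15812 mol, giving 0.15812 Fe and 0.15812 O.
24.50 wt% CaO ÷ 56.077 g/mol = 0.43690 mol, giving 0.43690 Ca and 0.43690 O.
52.60 wt% SiO2 ÷ 60.083 g/mol = 0.87546 mol, giving 0.87546 Si and 1.75092 O.
Oxygen sums to 2.62656; scaling by 6/2.62656 = 2.28436 puts the formula on 6 O.
Fe: 0.15812 × 2.28436 = 0.361 atoms per formula unit.

0.361 Fe apfu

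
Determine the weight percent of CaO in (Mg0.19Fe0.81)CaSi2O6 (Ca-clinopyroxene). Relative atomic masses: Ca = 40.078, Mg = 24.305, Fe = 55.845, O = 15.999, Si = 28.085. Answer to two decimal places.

Molar mass of (Mg0.19Fe0.81)CaSi2O6 = 0.19·24.305 + 0.81·55.845 + 1·40.078 + 2·28.085 + 6·15.999 = 242.094 g/mol.
Each formula unit contains 1 Ca, equivalent to 1/1 = 1.0000 mol CaO.
M(CaO) = 1×40.078 + 1×15.999 = 56.077 g/mol.
Mass of CaO per formula unit = 1.0000 × 56.077 = 56.077 g.
CaO wt% = 56.077 / 242.094 × 100 = 23.16%.

23.16 wt%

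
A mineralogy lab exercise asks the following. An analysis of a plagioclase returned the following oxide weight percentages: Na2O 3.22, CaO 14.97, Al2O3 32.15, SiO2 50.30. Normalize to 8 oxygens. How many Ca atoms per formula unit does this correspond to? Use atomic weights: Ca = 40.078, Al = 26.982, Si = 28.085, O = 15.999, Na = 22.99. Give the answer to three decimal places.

0.727 Ca apfu

3.22 wt% Na2O ÷ 61.979 g/mol = 0.05195 mol, giving 0.10390 Na and 0.05195 O.
14.97 wt% CaO ÷ 56.077 g/mol = 0.26695 mol, giving 0.26695 Ca and 0.26695 O.
32.15 wt% Al2O3 ÷ 101.961 g/mol = 0.31532 mol, giving 0.63064 Al and 0.94596 O.
50.30 wt% SiO2 ÷ 60.083 g/mol = 0.83718 mol, giving 0.83718 Si and 1.67436 O.
Oxygen sums to 2.93922; scaling by 8/2.93922 = 2.72181 puts the formula on 8 O.
Ca: 0.26695 × 2.72181 = 0.727 atoms per formula unit.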